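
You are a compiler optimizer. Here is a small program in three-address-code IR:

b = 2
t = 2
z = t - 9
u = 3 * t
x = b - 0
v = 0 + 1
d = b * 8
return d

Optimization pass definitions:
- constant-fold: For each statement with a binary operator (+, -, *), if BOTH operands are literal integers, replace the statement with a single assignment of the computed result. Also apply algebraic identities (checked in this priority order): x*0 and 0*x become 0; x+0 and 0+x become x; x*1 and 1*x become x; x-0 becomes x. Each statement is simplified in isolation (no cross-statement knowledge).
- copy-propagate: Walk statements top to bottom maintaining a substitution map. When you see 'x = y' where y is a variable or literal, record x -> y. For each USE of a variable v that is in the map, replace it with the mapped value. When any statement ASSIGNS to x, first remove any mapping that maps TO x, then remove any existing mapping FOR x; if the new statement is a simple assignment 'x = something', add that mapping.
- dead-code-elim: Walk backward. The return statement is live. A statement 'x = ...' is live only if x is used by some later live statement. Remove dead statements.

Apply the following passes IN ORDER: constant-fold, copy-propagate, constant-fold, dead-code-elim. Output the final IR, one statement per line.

Answer: d = 16
return d

Derivation:
Initial IR:
  b = 2
  t = 2
  z = t - 9
  u = 3 * t
  x = b - 0
  v = 0 + 1
  d = b * 8
  return d
After constant-fold (8 stmts):
  b = 2
  t = 2
  z = t - 9
  u = 3 * t
  x = b
  v = 1
  d = b * 8
  return d
After copy-propagate (8 stmts):
  b = 2
  t = 2
  z = 2 - 9
  u = 3 * 2
  x = 2
  v = 1
  d = 2 * 8
  return d
After constant-fold (8 stmts):
  b = 2
  t = 2
  z = -7
  u = 6
  x = 2
  v = 1
  d = 16
  return d
After dead-code-elim (2 stmts):
  d = 16
  return d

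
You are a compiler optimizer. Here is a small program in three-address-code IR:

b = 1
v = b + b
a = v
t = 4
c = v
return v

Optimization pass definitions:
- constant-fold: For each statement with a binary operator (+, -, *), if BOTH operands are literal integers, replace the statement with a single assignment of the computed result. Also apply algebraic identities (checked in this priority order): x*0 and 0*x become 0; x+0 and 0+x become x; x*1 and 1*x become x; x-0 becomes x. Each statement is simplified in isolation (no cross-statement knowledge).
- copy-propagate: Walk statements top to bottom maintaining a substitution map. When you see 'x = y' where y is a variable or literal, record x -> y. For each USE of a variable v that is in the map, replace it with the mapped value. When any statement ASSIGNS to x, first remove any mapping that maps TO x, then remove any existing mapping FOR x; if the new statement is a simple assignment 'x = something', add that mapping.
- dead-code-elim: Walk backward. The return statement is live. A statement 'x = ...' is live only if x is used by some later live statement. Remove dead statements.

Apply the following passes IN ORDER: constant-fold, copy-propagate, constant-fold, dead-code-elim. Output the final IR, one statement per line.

Initial IR:
  b = 1
  v = b + b
  a = v
  t = 4
  c = v
  return v
After constant-fold (6 stmts):
  b = 1
  v = b + b
  a = v
  t = 4
  c = v
  return v
After copy-propagate (6 stmts):
  b = 1
  v = 1 + 1
  a = v
  t = 4
  c = v
  return v
After constant-fold (6 stmts):
  b = 1
  v = 2
  a = v
  t = 4
  c = v
  return v
After dead-code-elim (2 stmts):
  v = 2
  return v

Answer: v = 2
return v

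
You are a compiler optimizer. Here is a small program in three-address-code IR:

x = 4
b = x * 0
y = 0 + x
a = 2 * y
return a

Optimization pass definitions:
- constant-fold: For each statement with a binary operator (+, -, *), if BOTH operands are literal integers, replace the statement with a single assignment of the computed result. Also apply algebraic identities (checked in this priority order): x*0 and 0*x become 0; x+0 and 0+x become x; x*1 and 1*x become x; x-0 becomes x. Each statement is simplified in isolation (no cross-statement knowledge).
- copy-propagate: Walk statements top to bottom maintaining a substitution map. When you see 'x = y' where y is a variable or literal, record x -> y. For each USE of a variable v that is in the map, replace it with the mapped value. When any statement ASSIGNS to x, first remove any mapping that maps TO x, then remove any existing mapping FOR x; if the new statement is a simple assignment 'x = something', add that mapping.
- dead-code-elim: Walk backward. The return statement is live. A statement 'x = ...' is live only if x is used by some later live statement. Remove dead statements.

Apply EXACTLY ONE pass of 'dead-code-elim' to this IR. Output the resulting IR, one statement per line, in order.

Applying dead-code-elim statement-by-statement:
  [5] return a  -> KEEP (return); live=['a']
  [4] a = 2 * y  -> KEEP; live=['y']
  [3] y = 0 + x  -> KEEP; live=['x']
  [2] b = x * 0  -> DEAD (b not live)
  [1] x = 4  -> KEEP; live=[]
Result (4 stmts):
  x = 4
  y = 0 + x
  a = 2 * y
  return a

Answer: x = 4
y = 0 + x
a = 2 * y
return a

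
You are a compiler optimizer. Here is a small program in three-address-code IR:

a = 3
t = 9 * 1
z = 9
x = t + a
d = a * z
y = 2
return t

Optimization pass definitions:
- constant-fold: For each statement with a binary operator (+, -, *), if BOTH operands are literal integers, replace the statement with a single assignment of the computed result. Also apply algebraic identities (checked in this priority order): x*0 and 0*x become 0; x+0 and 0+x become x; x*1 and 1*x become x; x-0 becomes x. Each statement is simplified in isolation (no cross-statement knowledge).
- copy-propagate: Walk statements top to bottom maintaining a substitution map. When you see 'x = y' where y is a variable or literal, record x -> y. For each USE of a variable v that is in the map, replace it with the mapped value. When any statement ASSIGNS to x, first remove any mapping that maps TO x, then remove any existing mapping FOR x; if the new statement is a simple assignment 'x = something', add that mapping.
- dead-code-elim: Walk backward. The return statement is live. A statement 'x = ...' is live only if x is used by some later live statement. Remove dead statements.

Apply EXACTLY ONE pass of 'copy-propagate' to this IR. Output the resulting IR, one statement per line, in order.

Applying copy-propagate statement-by-statement:
  [1] a = 3  (unchanged)
  [2] t = 9 * 1  (unchanged)
  [3] z = 9  (unchanged)
  [4] x = t + a  -> x = t + 3
  [5] d = a * z  -> d = 3 * 9
  [6] y = 2  (unchanged)
  [7] return t  (unchanged)
Result (7 stmts):
  a = 3
  t = 9 * 1
  z = 9
  x = t + 3
  d = 3 * 9
  y = 2
  return t

Answer: a = 3
t = 9 * 1
z = 9
x = t + 3
d = 3 * 9
y = 2
return t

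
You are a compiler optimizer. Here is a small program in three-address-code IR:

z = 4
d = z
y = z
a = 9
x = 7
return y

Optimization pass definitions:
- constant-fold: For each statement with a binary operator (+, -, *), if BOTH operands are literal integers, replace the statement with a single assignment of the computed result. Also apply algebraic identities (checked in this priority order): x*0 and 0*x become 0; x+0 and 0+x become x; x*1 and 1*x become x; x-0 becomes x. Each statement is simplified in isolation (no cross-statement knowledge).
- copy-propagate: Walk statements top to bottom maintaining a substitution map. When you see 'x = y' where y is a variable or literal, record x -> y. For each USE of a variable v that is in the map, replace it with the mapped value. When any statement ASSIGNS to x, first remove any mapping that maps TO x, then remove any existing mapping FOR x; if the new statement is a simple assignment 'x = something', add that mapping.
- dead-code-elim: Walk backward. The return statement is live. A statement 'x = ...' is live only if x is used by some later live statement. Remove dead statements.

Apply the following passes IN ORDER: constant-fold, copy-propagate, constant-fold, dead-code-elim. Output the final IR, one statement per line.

Initial IR:
  z = 4
  d = z
  y = z
  a = 9
  x = 7
  return y
After constant-fold (6 stmts):
  z = 4
  d = z
  y = z
  a = 9
  x = 7
  return y
After copy-propagate (6 stmts):
  z = 4
  d = 4
  y = 4
  a = 9
  x = 7
  return 4
After constant-fold (6 stmts):
  z = 4
  d = 4
  y = 4
  a = 9
  x = 7
  return 4
After dead-code-elim (1 stmts):
  return 4

Answer: return 4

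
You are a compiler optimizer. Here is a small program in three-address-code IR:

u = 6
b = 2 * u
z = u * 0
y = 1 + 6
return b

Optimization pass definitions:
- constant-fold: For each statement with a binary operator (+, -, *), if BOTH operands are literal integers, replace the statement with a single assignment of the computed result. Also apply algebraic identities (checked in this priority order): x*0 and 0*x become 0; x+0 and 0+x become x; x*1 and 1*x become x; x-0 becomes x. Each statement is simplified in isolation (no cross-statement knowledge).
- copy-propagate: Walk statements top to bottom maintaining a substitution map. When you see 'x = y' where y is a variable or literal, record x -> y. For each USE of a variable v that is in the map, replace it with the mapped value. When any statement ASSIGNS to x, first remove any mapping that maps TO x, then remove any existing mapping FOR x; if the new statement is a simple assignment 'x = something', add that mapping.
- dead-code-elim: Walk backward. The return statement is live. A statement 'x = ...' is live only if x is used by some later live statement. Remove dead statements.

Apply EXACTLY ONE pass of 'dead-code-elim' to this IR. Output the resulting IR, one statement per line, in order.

Applying dead-code-elim statement-by-statement:
  [5] return b  -> KEEP (return); live=['b']
  [4] y = 1 + 6  -> DEAD (y not live)
  [3] z = u * 0  -> DEAD (z not live)
  [2] b = 2 * u  -> KEEP; live=['u']
  [1] u = 6  -> KEEP; live=[]
Result (3 stmts):
  u = 6
  b = 2 * u
  return b

Answer: u = 6
b = 2 * u
return b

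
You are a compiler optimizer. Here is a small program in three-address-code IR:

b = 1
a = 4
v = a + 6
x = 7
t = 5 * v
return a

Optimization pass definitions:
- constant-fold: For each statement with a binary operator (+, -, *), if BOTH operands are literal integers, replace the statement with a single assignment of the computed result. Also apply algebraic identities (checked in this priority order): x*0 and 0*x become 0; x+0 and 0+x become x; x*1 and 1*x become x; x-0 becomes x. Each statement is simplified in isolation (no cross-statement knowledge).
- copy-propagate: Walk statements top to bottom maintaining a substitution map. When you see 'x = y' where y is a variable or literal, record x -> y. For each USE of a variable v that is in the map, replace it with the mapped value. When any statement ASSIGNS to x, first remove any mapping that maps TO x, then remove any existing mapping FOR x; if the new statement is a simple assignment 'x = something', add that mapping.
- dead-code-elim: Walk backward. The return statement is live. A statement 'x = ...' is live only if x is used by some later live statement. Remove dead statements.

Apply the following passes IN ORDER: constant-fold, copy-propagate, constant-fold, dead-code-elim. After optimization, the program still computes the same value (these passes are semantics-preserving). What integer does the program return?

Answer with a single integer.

Answer: 4

Derivation:
Initial IR:
  b = 1
  a = 4
  v = a + 6
  x = 7
  t = 5 * v
  return a
After constant-fold (6 stmts):
  b = 1
  a = 4
  v = a + 6
  x = 7
  t = 5 * v
  return a
After copy-propagate (6 stmts):
  b = 1
  a = 4
  v = 4 + 6
  x = 7
  t = 5 * v
  return 4
After constant-fold (6 stmts):
  b = 1
  a = 4
  v = 10
  x = 7
  t = 5 * v
  return 4
After dead-code-elim (1 stmts):
  return 4
Evaluate:
  b = 1  =>  b = 1
  a = 4  =>  a = 4
  v = a + 6  =>  v = 10
  x = 7  =>  x = 7
  t = 5 * v  =>  t = 50
  return a = 4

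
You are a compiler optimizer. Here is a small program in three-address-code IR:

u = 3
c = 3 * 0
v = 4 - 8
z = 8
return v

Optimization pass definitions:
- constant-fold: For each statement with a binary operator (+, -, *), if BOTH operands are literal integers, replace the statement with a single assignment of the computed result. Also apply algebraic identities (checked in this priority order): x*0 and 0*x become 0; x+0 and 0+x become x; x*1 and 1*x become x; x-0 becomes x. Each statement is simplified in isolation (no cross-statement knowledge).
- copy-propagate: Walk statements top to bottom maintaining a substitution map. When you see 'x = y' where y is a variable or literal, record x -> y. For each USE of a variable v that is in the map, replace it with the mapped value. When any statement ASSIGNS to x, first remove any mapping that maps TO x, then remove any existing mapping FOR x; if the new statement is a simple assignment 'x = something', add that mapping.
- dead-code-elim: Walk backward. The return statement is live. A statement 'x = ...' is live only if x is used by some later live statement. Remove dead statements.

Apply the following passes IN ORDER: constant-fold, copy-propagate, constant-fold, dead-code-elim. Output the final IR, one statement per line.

Initial IR:
  u = 3
  c = 3 * 0
  v = 4 - 8
  z = 8
  return v
After constant-fold (5 stmts):
  u = 3
  c = 0
  v = -4
  z = 8
  return v
After copy-propagate (5 stmts):
  u = 3
  c = 0
  v = -4
  z = 8
  return -4
After constant-fold (5 stmts):
  u = 3
  c = 0
  v = -4
  z = 8
  return -4
After dead-code-elim (1 stmts):
  return -4

Answer: return -4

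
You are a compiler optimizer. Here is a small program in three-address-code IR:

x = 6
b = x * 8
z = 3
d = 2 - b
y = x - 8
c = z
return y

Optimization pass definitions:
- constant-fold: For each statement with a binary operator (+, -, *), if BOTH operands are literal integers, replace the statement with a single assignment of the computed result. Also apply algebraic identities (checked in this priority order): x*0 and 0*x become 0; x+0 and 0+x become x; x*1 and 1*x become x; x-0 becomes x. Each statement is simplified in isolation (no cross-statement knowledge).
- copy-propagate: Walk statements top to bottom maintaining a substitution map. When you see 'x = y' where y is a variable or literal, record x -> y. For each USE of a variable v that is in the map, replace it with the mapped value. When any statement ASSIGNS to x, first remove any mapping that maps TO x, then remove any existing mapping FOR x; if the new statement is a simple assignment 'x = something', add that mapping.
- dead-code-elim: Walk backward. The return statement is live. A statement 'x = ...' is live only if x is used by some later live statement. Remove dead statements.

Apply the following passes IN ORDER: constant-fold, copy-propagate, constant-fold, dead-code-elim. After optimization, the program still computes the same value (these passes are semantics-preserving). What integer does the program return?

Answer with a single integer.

Answer: -2

Derivation:
Initial IR:
  x = 6
  b = x * 8
  z = 3
  d = 2 - b
  y = x - 8
  c = z
  return y
After constant-fold (7 stmts):
  x = 6
  b = x * 8
  z = 3
  d = 2 - b
  y = x - 8
  c = z
  return y
After copy-propagate (7 stmts):
  x = 6
  b = 6 * 8
  z = 3
  d = 2 - b
  y = 6 - 8
  c = 3
  return y
After constant-fold (7 stmts):
  x = 6
  b = 48
  z = 3
  d = 2 - b
  y = -2
  c = 3
  return y
After dead-code-elim (2 stmts):
  y = -2
  return y
Evaluate:
  x = 6  =>  x = 6
  b = x * 8  =>  b = 48
  z = 3  =>  z = 3
  d = 2 - b  =>  d = -46
  y = x - 8  =>  y = -2
  c = z  =>  c = 3
  return y = -2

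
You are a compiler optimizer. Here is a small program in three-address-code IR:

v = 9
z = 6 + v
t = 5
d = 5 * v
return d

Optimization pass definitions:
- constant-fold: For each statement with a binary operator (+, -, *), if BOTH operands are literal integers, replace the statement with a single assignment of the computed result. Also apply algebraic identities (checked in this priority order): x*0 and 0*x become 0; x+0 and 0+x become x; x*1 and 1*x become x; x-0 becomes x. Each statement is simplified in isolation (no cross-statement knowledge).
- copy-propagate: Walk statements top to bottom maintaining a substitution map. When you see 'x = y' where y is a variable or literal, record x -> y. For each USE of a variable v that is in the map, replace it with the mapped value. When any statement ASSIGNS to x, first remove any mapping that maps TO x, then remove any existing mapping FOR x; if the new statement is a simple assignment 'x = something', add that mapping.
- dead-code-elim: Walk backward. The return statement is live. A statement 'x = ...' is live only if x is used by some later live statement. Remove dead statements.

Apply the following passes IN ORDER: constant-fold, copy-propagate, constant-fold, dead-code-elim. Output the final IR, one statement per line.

Initial IR:
  v = 9
  z = 6 + v
  t = 5
  d = 5 * v
  return d
After constant-fold (5 stmts):
  v = 9
  z = 6 + v
  t = 5
  d = 5 * v
  return d
After copy-propagate (5 stmts):
  v = 9
  z = 6 + 9
  t = 5
  d = 5 * 9
  return d
After constant-fold (5 stmts):
  v = 9
  z = 15
  t = 5
  d = 45
  return d
After dead-code-elim (2 stmts):
  d = 45
  return d

Answer: d = 45
return d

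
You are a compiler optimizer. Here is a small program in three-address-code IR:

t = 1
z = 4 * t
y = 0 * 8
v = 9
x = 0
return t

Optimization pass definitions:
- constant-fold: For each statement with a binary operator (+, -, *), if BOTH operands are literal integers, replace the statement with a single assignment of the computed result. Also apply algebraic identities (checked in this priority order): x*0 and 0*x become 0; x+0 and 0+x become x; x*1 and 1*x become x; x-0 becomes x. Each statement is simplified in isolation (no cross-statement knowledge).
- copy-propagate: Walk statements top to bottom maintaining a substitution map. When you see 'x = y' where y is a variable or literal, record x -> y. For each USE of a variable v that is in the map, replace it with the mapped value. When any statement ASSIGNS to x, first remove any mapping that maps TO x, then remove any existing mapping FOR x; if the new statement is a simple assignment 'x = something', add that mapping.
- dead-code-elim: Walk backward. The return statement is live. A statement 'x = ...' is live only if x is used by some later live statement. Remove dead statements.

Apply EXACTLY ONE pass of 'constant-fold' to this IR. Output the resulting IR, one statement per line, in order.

Applying constant-fold statement-by-statement:
  [1] t = 1  (unchanged)
  [2] z = 4 * t  (unchanged)
  [3] y = 0 * 8  -> y = 0
  [4] v = 9  (unchanged)
  [5] x = 0  (unchanged)
  [6] return t  (unchanged)
Result (6 stmts):
  t = 1
  z = 4 * t
  y = 0
  v = 9
  x = 0
  return t

Answer: t = 1
z = 4 * t
y = 0
v = 9
x = 0
return t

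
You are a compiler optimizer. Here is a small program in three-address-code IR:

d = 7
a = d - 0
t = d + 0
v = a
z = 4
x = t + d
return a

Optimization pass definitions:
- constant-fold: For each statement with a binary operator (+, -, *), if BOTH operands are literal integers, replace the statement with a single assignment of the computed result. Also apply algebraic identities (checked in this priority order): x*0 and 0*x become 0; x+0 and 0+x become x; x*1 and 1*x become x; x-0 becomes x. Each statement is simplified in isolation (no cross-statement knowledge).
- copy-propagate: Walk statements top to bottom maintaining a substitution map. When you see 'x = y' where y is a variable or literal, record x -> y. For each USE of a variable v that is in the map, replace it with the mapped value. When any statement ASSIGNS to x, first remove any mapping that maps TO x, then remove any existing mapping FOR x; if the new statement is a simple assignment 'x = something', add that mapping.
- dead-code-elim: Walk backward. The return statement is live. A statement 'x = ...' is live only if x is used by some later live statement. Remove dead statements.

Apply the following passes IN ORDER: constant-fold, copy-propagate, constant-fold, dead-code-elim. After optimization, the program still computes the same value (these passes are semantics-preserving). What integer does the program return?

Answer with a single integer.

Answer: 7

Derivation:
Initial IR:
  d = 7
  a = d - 0
  t = d + 0
  v = a
  z = 4
  x = t + d
  return a
After constant-fold (7 stmts):
  d = 7
  a = d
  t = d
  v = a
  z = 4
  x = t + d
  return a
After copy-propagate (7 stmts):
  d = 7
  a = 7
  t = 7
  v = 7
  z = 4
  x = 7 + 7
  return 7
After constant-fold (7 stmts):
  d = 7
  a = 7
  t = 7
  v = 7
  z = 4
  x = 14
  return 7
After dead-code-elim (1 stmts):
  return 7
Evaluate:
  d = 7  =>  d = 7
  a = d - 0  =>  a = 7
  t = d + 0  =>  t = 7
  v = a  =>  v = 7
  z = 4  =>  z = 4
  x = t + d  =>  x = 14
  return a = 7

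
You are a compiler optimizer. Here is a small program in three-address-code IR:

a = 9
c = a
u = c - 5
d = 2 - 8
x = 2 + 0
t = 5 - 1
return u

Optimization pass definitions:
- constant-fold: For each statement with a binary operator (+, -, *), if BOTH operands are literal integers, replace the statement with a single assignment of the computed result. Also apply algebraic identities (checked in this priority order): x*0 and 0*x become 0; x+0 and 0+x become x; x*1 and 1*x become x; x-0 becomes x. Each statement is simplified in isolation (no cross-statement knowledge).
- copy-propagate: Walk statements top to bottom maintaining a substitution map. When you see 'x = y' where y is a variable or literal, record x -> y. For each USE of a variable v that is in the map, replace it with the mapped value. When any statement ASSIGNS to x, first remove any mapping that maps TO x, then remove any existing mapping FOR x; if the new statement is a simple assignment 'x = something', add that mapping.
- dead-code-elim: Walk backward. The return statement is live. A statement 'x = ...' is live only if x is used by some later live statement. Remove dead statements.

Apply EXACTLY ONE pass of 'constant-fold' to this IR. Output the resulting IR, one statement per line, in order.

Applying constant-fold statement-by-statement:
  [1] a = 9  (unchanged)
  [2] c = a  (unchanged)
  [3] u = c - 5  (unchanged)
  [4] d = 2 - 8  -> d = -6
  [5] x = 2 + 0  -> x = 2
  [6] t = 5 - 1  -> t = 4
  [7] return u  (unchanged)
Result (7 stmts):
  a = 9
  c = a
  u = c - 5
  d = -6
  x = 2
  t = 4
  return u

Answer: a = 9
c = a
u = c - 5
d = -6
x = 2
t = 4
return u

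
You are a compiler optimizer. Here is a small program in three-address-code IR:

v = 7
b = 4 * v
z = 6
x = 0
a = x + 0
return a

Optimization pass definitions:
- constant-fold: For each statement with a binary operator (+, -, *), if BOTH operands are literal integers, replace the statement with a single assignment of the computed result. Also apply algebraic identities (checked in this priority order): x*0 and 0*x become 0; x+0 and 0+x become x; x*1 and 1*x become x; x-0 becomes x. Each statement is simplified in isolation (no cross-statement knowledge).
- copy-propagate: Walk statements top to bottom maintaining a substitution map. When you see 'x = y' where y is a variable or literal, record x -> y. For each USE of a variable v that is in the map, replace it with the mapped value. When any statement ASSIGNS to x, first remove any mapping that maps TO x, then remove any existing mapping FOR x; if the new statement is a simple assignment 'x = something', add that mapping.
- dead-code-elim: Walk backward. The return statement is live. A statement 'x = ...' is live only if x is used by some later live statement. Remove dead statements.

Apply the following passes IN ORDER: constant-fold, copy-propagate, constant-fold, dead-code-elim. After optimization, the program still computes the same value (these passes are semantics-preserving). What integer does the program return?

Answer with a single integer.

Initial IR:
  v = 7
  b = 4 * v
  z = 6
  x = 0
  a = x + 0
  return a
After constant-fold (6 stmts):
  v = 7
  b = 4 * v
  z = 6
  x = 0
  a = x
  return a
After copy-propagate (6 stmts):
  v = 7
  b = 4 * 7
  z = 6
  x = 0
  a = 0
  return 0
After constant-fold (6 stmts):
  v = 7
  b = 28
  z = 6
  x = 0
  a = 0
  return 0
After dead-code-elim (1 stmts):
  return 0
Evaluate:
  v = 7  =>  v = 7
  b = 4 * v  =>  b = 28
  z = 6  =>  z = 6
  x = 0  =>  x = 0
  a = x + 0  =>  a = 0
  return a = 0

Answer: 0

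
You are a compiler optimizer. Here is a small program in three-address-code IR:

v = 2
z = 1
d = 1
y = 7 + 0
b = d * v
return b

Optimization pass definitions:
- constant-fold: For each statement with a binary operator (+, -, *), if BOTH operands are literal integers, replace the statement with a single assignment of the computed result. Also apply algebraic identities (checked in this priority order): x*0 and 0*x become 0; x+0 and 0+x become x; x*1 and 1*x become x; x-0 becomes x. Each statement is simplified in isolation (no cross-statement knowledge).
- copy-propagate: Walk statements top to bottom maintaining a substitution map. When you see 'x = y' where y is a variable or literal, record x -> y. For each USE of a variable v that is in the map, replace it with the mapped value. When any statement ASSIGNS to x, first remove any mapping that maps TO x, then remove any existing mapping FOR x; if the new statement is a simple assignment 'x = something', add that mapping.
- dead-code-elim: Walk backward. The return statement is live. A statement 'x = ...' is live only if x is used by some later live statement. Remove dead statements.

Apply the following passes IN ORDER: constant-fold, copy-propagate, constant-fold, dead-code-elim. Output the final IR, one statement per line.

Answer: b = 2
return b

Derivation:
Initial IR:
  v = 2
  z = 1
  d = 1
  y = 7 + 0
  b = d * v
  return b
After constant-fold (6 stmts):
  v = 2
  z = 1
  d = 1
  y = 7
  b = d * v
  return b
After copy-propagate (6 stmts):
  v = 2
  z = 1
  d = 1
  y = 7
  b = 1 * 2
  return b
After constant-fold (6 stmts):
  v = 2
  z = 1
  d = 1
  y = 7
  b = 2
  return b
After dead-code-elim (2 stmts):
  b = 2
  return b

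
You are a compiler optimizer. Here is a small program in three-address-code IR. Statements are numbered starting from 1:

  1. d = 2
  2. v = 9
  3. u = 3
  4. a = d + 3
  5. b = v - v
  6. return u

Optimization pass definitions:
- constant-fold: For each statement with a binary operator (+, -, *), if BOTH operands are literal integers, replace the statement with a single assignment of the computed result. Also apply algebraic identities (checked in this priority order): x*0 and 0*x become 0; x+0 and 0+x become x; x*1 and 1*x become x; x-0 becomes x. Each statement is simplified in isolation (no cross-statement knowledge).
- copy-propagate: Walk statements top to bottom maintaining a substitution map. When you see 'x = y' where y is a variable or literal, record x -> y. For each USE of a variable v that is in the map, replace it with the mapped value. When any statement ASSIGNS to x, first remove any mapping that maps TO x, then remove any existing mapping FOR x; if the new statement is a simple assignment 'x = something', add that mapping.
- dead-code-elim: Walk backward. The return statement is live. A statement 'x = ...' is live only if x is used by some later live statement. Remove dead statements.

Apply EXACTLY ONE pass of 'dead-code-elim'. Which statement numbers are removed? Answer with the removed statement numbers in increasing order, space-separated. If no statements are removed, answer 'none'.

Backward liveness scan:
Stmt 1 'd = 2': DEAD (d not in live set [])
Stmt 2 'v = 9': DEAD (v not in live set [])
Stmt 3 'u = 3': KEEP (u is live); live-in = []
Stmt 4 'a = d + 3': DEAD (a not in live set ['u'])
Stmt 5 'b = v - v': DEAD (b not in live set ['u'])
Stmt 6 'return u': KEEP (return); live-in = ['u']
Removed statement numbers: [1, 2, 4, 5]
Surviving IR:
  u = 3
  return u

Answer: 1 2 4 5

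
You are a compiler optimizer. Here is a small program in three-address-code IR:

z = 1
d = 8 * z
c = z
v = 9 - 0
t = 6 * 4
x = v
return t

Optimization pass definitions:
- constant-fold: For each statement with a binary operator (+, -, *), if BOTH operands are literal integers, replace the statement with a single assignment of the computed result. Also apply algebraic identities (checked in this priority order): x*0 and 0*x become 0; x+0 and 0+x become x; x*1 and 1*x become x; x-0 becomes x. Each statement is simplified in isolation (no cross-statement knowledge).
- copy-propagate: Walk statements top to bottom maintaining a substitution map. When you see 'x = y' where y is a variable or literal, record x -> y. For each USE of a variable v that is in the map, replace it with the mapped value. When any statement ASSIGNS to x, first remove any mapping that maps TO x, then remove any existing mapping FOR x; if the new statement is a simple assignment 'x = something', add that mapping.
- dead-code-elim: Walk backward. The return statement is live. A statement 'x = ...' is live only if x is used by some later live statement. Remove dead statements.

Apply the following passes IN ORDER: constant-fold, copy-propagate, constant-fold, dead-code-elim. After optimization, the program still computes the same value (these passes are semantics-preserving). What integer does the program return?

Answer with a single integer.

Initial IR:
  z = 1
  d = 8 * z
  c = z
  v = 9 - 0
  t = 6 * 4
  x = v
  return t
After constant-fold (7 stmts):
  z = 1
  d = 8 * z
  c = z
  v = 9
  t = 24
  x = v
  return t
After copy-propagate (7 stmts):
  z = 1
  d = 8 * 1
  c = 1
  v = 9
  t = 24
  x = 9
  return 24
After constant-fold (7 stmts):
  z = 1
  d = 8
  c = 1
  v = 9
  t = 24
  x = 9
  return 24
After dead-code-elim (1 stmts):
  return 24
Evaluate:
  z = 1  =>  z = 1
  d = 8 * z  =>  d = 8
  c = z  =>  c = 1
  v = 9 - 0  =>  v = 9
  t = 6 * 4  =>  t = 24
  x = v  =>  x = 9
  return t = 24

Answer: 24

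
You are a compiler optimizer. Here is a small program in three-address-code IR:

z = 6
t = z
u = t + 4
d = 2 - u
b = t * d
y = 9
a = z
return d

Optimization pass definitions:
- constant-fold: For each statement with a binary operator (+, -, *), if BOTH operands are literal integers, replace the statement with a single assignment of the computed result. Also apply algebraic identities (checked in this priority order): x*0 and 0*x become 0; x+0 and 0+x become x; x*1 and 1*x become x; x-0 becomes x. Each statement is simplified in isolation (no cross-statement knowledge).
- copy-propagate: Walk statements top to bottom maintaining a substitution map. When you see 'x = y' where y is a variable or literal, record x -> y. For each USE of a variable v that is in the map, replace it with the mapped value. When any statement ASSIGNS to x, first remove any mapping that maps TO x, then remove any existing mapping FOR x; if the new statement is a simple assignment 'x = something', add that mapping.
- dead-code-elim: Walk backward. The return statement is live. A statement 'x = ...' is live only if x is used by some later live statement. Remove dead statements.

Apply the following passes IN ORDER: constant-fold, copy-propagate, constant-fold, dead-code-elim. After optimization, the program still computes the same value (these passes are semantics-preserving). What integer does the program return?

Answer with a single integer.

Initial IR:
  z = 6
  t = z
  u = t + 4
  d = 2 - u
  b = t * d
  y = 9
  a = z
  return d
After constant-fold (8 stmts):
  z = 6
  t = z
  u = t + 4
  d = 2 - u
  b = t * d
  y = 9
  a = z
  return d
After copy-propagate (8 stmts):
  z = 6
  t = 6
  u = 6 + 4
  d = 2 - u
  b = 6 * d
  y = 9
  a = 6
  return d
After constant-fold (8 stmts):
  z = 6
  t = 6
  u = 10
  d = 2 - u
  b = 6 * d
  y = 9
  a = 6
  return d
After dead-code-elim (3 stmts):
  u = 10
  d = 2 - u
  return d
Evaluate:
  z = 6  =>  z = 6
  t = z  =>  t = 6
  u = t + 4  =>  u = 10
  d = 2 - u  =>  d = -8
  b = t * d  =>  b = -48
  y = 9  =>  y = 9
  a = z  =>  a = 6
  return d = -8

Answer: -8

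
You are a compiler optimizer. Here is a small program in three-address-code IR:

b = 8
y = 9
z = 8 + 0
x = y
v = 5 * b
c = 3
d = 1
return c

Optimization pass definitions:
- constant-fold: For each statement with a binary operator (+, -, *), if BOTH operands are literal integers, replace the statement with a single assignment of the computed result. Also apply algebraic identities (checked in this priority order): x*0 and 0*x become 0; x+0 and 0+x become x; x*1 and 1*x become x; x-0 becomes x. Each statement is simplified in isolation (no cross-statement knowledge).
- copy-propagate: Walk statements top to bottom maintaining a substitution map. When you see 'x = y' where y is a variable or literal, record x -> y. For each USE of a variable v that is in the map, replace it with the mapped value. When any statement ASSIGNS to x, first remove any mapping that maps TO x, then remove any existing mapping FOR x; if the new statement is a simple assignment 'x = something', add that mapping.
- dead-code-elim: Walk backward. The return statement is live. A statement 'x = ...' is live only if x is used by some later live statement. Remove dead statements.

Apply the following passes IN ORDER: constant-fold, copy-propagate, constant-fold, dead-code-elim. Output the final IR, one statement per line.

Answer: return 3

Derivation:
Initial IR:
  b = 8
  y = 9
  z = 8 + 0
  x = y
  v = 5 * b
  c = 3
  d = 1
  return c
After constant-fold (8 stmts):
  b = 8
  y = 9
  z = 8
  x = y
  v = 5 * b
  c = 3
  d = 1
  return c
After copy-propagate (8 stmts):
  b = 8
  y = 9
  z = 8
  x = 9
  v = 5 * 8
  c = 3
  d = 1
  return 3
After constant-fold (8 stmts):
  b = 8
  y = 9
  z = 8
  x = 9
  v = 40
  c = 3
  d = 1
  return 3
After dead-code-elim (1 stmts):
  return 3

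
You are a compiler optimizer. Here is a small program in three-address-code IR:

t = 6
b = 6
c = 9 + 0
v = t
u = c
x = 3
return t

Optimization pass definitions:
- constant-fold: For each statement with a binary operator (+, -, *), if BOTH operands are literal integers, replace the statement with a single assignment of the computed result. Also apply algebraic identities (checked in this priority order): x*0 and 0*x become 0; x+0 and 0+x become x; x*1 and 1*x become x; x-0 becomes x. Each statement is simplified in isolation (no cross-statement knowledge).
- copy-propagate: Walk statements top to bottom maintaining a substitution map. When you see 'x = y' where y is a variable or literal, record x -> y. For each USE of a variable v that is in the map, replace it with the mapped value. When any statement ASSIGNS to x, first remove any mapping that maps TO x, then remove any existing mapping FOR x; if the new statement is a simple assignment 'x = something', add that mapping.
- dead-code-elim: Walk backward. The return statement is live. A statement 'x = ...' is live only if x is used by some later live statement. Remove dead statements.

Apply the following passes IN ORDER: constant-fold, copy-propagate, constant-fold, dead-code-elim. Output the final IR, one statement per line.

Answer: return 6

Derivation:
Initial IR:
  t = 6
  b = 6
  c = 9 + 0
  v = t
  u = c
  x = 3
  return t
After constant-fold (7 stmts):
  t = 6
  b = 6
  c = 9
  v = t
  u = c
  x = 3
  return t
After copy-propagate (7 stmts):
  t = 6
  b = 6
  c = 9
  v = 6
  u = 9
  x = 3
  return 6
After constant-fold (7 stmts):
  t = 6
  b = 6
  c = 9
  v = 6
  u = 9
  x = 3
  return 6
After dead-code-elim (1 stmts):
  return 6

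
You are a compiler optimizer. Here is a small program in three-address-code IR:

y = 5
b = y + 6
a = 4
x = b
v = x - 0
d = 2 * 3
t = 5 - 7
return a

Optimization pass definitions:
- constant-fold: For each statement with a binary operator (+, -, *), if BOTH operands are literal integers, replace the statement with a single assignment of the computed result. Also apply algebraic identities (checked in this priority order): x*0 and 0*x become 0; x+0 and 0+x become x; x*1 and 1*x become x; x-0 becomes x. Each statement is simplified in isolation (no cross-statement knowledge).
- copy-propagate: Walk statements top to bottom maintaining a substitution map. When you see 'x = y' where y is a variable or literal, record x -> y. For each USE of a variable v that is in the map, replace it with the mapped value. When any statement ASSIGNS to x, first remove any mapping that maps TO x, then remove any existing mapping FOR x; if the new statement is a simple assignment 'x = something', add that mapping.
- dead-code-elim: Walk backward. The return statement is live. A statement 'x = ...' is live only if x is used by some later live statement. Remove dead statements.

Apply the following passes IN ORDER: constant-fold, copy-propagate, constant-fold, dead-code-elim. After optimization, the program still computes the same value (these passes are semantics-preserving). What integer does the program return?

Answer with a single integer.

Initial IR:
  y = 5
  b = y + 6
  a = 4
  x = b
  v = x - 0
  d = 2 * 3
  t = 5 - 7
  return a
After constant-fold (8 stmts):
  y = 5
  b = y + 6
  a = 4
  x = b
  v = x
  d = 6
  t = -2
  return a
After copy-propagate (8 stmts):
  y = 5
  b = 5 + 6
  a = 4
  x = b
  v = b
  d = 6
  t = -2
  return 4
After constant-fold (8 stmts):
  y = 5
  b = 11
  a = 4
  x = b
  v = b
  d = 6
  t = -2
  return 4
After dead-code-elim (1 stmts):
  return 4
Evaluate:
  y = 5  =>  y = 5
  b = y + 6  =>  b = 11
  a = 4  =>  a = 4
  x = b  =>  x = 11
  v = x - 0  =>  v = 11
  d = 2 * 3  =>  d = 6
  t = 5 - 7  =>  t = -2
  return a = 4

Answer: 4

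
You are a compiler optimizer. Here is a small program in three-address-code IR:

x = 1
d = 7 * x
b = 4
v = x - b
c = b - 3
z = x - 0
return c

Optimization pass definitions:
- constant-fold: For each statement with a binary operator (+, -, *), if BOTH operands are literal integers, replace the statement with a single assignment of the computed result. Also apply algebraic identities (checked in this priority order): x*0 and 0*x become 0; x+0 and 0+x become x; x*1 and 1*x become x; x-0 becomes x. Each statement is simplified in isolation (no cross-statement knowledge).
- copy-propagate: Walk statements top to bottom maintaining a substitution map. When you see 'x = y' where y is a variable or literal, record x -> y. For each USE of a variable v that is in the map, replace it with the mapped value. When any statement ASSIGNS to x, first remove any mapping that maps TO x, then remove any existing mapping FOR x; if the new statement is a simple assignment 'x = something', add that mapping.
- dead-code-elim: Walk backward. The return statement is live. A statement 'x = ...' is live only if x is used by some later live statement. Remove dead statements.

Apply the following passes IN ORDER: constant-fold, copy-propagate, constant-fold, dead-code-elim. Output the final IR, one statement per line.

Initial IR:
  x = 1
  d = 7 * x
  b = 4
  v = x - b
  c = b - 3
  z = x - 0
  return c
After constant-fold (7 stmts):
  x = 1
  d = 7 * x
  b = 4
  v = x - b
  c = b - 3
  z = x
  return c
After copy-propagate (7 stmts):
  x = 1
  d = 7 * 1
  b = 4
  v = 1 - 4
  c = 4 - 3
  z = 1
  return c
After constant-fold (7 stmts):
  x = 1
  d = 7
  b = 4
  v = -3
  c = 1
  z = 1
  return c
After dead-code-elim (2 stmts):
  c = 1
  return c

Answer: c = 1
return c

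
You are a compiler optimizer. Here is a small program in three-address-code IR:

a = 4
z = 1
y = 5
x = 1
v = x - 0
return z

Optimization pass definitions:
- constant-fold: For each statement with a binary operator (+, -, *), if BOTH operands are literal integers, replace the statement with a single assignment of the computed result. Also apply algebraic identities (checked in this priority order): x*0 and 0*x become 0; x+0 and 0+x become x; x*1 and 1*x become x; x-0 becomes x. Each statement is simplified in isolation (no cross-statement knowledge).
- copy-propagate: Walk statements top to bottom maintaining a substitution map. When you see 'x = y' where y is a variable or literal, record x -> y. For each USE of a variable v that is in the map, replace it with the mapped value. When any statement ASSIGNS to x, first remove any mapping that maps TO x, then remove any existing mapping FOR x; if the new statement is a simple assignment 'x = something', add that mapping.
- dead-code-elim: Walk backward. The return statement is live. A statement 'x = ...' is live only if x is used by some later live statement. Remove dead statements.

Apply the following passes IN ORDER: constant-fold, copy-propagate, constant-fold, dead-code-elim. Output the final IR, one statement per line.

Answer: return 1

Derivation:
Initial IR:
  a = 4
  z = 1
  y = 5
  x = 1
  v = x - 0
  return z
After constant-fold (6 stmts):
  a = 4
  z = 1
  y = 5
  x = 1
  v = x
  return z
After copy-propagate (6 stmts):
  a = 4
  z = 1
  y = 5
  x = 1
  v = 1
  return 1
After constant-fold (6 stmts):
  a = 4
  z = 1
  y = 5
  x = 1
  v = 1
  return 1
After dead-code-elim (1 stmts):
  return 1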